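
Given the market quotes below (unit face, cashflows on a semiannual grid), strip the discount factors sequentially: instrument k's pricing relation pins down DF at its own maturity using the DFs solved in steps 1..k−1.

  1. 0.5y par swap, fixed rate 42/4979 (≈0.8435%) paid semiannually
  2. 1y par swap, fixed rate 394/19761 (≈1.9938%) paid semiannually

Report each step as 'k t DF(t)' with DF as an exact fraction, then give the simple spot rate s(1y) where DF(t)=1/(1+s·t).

step 1 [0.5y] swap r/2=21/4979: DF=(1 − 21/4979·(0))/(1+21/4979) = 4979/5000 ≈ 0.995800
step 2 [1y] swap r/2=197/19761: DF=(1 − 197/19761·(0.995800))/(1+197/19761) = 9803/10000 ≈ 0.980300

1 1/2 4979/5000
2 1 9803/10000
s(1y) = (1/(9803/10000) − 1)/(1) = 197/9803 ≈ 2.0096%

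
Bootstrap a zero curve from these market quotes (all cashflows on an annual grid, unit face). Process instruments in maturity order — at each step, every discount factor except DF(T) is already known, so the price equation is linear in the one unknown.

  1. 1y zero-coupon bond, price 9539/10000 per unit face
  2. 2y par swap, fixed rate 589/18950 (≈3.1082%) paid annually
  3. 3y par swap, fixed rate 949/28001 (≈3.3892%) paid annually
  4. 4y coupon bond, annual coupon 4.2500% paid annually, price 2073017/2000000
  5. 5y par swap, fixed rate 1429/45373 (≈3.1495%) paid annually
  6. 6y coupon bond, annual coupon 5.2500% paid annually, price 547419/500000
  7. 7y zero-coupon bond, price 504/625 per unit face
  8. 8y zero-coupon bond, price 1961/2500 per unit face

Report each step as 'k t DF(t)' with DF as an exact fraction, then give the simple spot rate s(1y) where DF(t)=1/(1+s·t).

1 1 9539/10000
2 2 9411/10000
3 3 9051/10000
4 4 8801/10000
5 5 8571/10000
6 6 8139/10000
7 7 504/625
8 8 1961/2500
s(1y) = (1/(9539/10000) − 1)/(1) = 461/9539 ≈ 4.8328%

step 1 [1y] zero: DF = P = 9539/10000 ≈ 0.953900
step 2 [2y] swap r/1=589/18950: DF=(1 − 589/18950·(0.953900))/(1+589/18950) = 9411/10000 ≈ 0.941100
step 3 [3y] swap r/1=949/28001: DF=(1 − 949/28001·(0.953900+0.941100))/(1+949/28001) = 9051/10000 ≈ 0.905100
step 4 [4y] bond c/1=17/400: DF=(2073017/2000000 − 17/400·(0.953900+0.941100+0.905100))/(1+17/400) = 8801/10000 ≈ 0.880100
step 5 [5y] swap r/1=1429/45373: DF=(1 − 1429/45373·(0.953900+0.941100+0.905100+0.880100))/(1+1429/45373) = 8571/10000 ≈ 0.857100
step 6 [6y] bond c/1=21/400: DF=(547419/500000 − 21/400·(0.953900+0.941100+0.905100+0.880100+0.857100))/(1+21/400) = 8139/10000 ≈ 0.813900
step 7 [7y] zero: DF = P = 504/625 ≈ 0.806400
step 8 [8y] zero: DF = P = 1961/2500 ≈ 0.784400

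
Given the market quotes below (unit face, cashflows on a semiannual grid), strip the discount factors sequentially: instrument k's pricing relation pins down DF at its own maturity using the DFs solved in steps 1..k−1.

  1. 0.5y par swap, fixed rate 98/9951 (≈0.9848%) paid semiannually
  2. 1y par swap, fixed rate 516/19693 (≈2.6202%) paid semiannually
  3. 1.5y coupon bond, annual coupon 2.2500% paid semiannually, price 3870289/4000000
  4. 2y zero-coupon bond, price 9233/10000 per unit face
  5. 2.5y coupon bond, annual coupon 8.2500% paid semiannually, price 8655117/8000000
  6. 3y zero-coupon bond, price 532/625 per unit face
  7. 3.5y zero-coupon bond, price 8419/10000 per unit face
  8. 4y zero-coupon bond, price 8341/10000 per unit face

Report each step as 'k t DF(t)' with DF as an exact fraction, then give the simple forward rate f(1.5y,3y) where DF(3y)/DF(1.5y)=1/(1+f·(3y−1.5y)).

step 1 [0.5y] swap r/2=49/9951: DF=(1 − 49/9951·(0))/(1+49/9951) = 9951/10000 ≈ 0.995100
step 2 [1y] swap r/2=258/19693: DF=(1 − 258/19693·(0.995100))/(1+258/19693) = 4871/5000 ≈ 0.974200
step 3 [1.5y] bond c/2=9/800: DF=(3870289/4000000 − 9/800·(0.995100+0.974200))/(1+9/800) = 9349/10000 ≈ 0.934900
step 4 [2y] zero: DF = P = 9233/10000 ≈ 0.923300
step 5 [2.5y] bond c/2=33/800: DF=(8655117/8000000 − 33/800·(0.995100+0.974200+0.934900+0.923300))/(1+33/800) = 4437/5000 ≈ 0.887400
step 6 [3y] zero: DF = P = 532/625 ≈ 0.851200
step 7 [3.5y] zero: DF = P = 8419/10000 ≈ 0.841900
step 8 [4y] zero: DF = P = 8341/10000 ≈ 0.834100

1 1/2 9951/10000
2 1 4871/5000
3 3/2 9349/10000
4 2 9233/10000
5 5/2 4437/5000
6 3 532/625
7 7/2 8419/10000
8 4 8341/10000
f(1.5y,3y) = ((9349/10000)/(532/625) − 1)/(3/2) = 279/4256 ≈ 6.5555%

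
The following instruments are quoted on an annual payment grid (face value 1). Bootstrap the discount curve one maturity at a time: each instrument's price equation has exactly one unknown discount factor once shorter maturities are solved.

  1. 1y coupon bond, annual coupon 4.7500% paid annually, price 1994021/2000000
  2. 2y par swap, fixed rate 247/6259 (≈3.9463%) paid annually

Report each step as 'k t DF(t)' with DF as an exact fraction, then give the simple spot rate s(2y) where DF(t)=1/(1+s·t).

step 1 [1y] bond c/1=19/400: DF=(1994021/2000000 − 19/400·(0))/(1+19/400) = 4759/5000 ≈ 0.951800
step 2 [2y] swap r/1=247/6259: DF=(1 − 247/6259·(0.951800))/(1+247/6259) = 9259/10000 ≈ 0.925900

1 1 4759/5000
2 2 9259/10000
s(2y) = (1/(9259/10000) − 1)/(2) = 741/18518 ≈ 4.0015%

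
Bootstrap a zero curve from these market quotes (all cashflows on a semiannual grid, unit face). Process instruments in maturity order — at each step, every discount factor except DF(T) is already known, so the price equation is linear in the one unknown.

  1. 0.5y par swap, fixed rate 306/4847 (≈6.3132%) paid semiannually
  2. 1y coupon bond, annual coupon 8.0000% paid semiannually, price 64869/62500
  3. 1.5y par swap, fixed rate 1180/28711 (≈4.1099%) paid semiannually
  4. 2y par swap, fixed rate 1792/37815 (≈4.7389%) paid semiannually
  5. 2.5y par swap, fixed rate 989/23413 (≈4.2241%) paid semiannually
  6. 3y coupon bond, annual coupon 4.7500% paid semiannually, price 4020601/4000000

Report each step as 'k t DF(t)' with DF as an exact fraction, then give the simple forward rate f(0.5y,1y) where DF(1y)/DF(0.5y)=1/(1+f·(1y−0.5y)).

step 1 [0.5y] swap r/2=153/4847: DF=(1 − 153/4847·(0))/(1+153/4847) = 4847/5000 ≈ 0.969400
step 2 [1y] bond c/2=1/25: DF=(64869/62500 − 1/25·(0.969400))/(1+1/25) = 9607/10000 ≈ 0.960700
step 3 [1.5y] swap r/2=590/28711: DF=(1 − 590/28711·(0.969400+0.960700))/(1+590/28711) = 941/1000 ≈ 0.941000
step 4 [2y] swap r/2=896/37815: DF=(1 − 896/37815·(0.969400+0.960700+0.941000))/(1+896/37815) = 569/625 ≈ 0.910400
step 5 [2.5y] swap r/2=989/46826: DF=(1 − 989/46826·(0.969400+0.960700+0.941000+0.910400))/(1+989/46826) = 9011/10000 ≈ 0.901100
step 6 [3y] bond c/2=19/800: DF=(4020601/4000000 − 19/800·(0.969400+0.960700+0.941000+0.910400+0.901100))/(1+19/800) = 2183/2500 ≈ 0.873200

1 1/2 4847/5000
2 1 9607/10000
3 3/2 941/1000
4 2 569/625
5 5/2 9011/10000
6 3 2183/2500
f(0.5y,1y) = ((4847/5000)/(9607/10000) − 1)/(1/2) = 174/9607 ≈ 1.8112%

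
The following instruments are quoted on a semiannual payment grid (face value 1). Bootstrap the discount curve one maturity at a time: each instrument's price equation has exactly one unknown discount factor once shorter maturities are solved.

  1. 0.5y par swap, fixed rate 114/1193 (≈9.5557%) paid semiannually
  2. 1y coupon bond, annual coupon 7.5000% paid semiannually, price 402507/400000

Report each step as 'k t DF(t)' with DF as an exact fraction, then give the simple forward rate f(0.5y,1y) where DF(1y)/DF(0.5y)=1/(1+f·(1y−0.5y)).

step 1 [0.5y] swap r/2=57/1193: DF=(1 − 57/1193·(0))/(1+57/1193) = 1193/1250 ≈ 0.954400
step 2 [1y] bond c/2=3/80: DF=(402507/400000 − 3/80·(0.954400))/(1+3/80) = 4677/5000 ≈ 0.935400

1 1/2 1193/1250
2 1 4677/5000
f(0.5y,1y) = ((1193/1250)/(4677/5000) − 1)/(1/2) = 190/4677 ≈ 4.0624%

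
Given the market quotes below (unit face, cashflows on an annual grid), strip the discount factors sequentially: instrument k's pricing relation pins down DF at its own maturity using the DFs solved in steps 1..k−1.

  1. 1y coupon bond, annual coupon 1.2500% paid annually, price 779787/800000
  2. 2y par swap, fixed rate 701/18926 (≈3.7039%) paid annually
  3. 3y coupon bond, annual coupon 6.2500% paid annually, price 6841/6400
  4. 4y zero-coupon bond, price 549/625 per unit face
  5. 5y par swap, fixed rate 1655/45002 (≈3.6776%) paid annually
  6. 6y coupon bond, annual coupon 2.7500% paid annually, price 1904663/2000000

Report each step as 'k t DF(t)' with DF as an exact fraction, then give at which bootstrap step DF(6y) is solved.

1 1 9627/10000
2 2 9299/10000
3 3 8947/10000
4 4 549/625
5 5 1669/2000
6 6 504/625
DF(6y) is solved at step 6

step 1 [1y] bond c/1=1/80: DF=(779787/800000 − 1/80·(0))/(1+1/80) = 9627/10000 ≈ 0.962700
step 2 [2y] swap r/1=701/18926: DF=(1 − 701/18926·(0.962700))/(1+701/18926) = 9299/10000 ≈ 0.929900
step 3 [3y] bond c/1=1/16: DF=(6841/6400 − 1/16·(0.962700+0.929900))/(1+1/16) = 8947/10000 ≈ 0.894700
step 4 [4y] zero: DF = P = 549/625 ≈ 0.878400
step 5 [5y] swap r/1=1655/45002: DF=(1 − 1655/45002·(0.962700+0.929900+0.894700+0.878400))/(1+1655/45002) = 1669/2000 ≈ 0.834500
step 6 [6y] bond c/1=11/400: DF=(1904663/2000000 − 11/400·(0.962700+0.929900+0.894700+0.878400+0.834500))/(1+11/400) = 504/625 ≈ 0.806400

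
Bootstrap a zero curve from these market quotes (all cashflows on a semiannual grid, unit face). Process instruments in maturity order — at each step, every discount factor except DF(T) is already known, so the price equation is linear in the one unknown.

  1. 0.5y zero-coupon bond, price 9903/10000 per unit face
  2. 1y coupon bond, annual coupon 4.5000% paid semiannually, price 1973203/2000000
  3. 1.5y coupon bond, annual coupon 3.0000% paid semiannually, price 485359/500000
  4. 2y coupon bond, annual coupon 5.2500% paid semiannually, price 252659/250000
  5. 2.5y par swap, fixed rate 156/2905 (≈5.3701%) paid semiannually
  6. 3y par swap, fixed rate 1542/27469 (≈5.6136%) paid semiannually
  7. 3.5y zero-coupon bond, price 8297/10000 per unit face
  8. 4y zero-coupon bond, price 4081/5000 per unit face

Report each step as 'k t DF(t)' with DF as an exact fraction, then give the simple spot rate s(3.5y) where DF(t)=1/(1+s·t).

1 1/2 9903/10000
2 1 9431/10000
3 3/2 4639/5000
4 2 2279/2500
5 5/2 547/625
6 3 4229/5000
7 7/2 8297/10000
8 4 4081/5000
s(3.5y) = (1/(8297/10000) − 1)/(7/2) = 3406/58079 ≈ 5.8644%

step 1 [0.5y] zero: DF = P = 9903/10000 ≈ 0.990300
step 2 [1y] bond c/2=9/400: DF=(1973203/2000000 − 9/400·(0.990300))/(1+9/400) = 9431/10000 ≈ 0.943100
step 3 [1.5y] bond c/2=3/200: DF=(485359/500000 − 3/200·(0.990300+0.943100))/(1+3/200) = 4639/5000 ≈ 0.927800
step 4 [2y] bond c/2=21/800: DF=(252659/250000 − 21/800·(0.990300+0.943100+0.927800))/(1+21/800) = 2279/2500 ≈ 0.911600
step 5 [2.5y] swap r/2=78/2905: DF=(1 − 78/2905·(0.990300+0.943100+0.927800+0.911600))/(1+78/2905) = 547/625 ≈ 0.875200
step 6 [3y] swap r/2=771/27469: DF=(1 − 771/27469·(0.990300+0.943100+0.927800+0.911600+0.875200))/(1+771/27469) = 4229/5000 ≈ 0.845800
step 7 [3.5y] zero: DF = P = 8297/10000 ≈ 0.829700
step 8 [4y] zero: DF = P = 4081/5000 ≈ 0.816200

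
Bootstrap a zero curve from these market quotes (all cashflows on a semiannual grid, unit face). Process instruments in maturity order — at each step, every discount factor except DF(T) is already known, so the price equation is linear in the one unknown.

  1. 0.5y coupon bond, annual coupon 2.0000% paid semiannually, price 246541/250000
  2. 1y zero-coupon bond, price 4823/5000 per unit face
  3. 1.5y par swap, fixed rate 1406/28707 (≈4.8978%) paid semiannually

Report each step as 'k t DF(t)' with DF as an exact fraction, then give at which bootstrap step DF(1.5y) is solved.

step 1 [0.5y] bond c/2=1/100: DF=(246541/250000 − 1/100·(0))/(1+1/100) = 2441/2500 ≈ 0.976400
step 2 [1y] zero: DF = P = 4823/5000 ≈ 0.964600
step 3 [1.5y] swap r/2=703/28707: DF=(1 − 703/28707·(0.976400+0.964600))/(1+703/28707) = 9297/10000 ≈ 0.929700

1 1/2 2441/2500
2 1 4823/5000
3 3/2 9297/10000
DF(1.5y) is solved at step 3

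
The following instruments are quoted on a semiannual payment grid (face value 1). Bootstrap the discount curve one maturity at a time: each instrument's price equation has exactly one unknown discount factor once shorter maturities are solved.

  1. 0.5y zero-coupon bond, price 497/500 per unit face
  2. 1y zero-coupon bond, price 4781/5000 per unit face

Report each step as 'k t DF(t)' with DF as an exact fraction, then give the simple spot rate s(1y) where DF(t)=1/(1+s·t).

1 1/2 497/500
2 1 4781/5000
s(1y) = (1/(4781/5000) − 1)/(1) = 219/4781 ≈ 4.5806%

step 1 [0.5y] zero: DF = P = 497/500 ≈ 0.994000
step 2 [1y] zero: DF = P = 4781/5000 ≈ 0.956200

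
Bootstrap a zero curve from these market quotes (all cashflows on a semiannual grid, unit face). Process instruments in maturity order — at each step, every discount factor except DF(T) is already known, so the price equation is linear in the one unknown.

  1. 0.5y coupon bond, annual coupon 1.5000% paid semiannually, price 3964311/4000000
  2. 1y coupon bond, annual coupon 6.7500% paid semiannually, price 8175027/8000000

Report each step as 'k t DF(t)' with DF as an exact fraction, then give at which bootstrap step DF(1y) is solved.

1 1/2 9837/10000
2 1 2391/2500
DF(1y) is solved at step 2

step 1 [0.5y] bond c/2=3/400: DF=(3964311/4000000 − 3/400·(0))/(1+3/400) = 9837/10000 ≈ 0.983700
step 2 [1y] bond c/2=27/800: DF=(8175027/8000000 − 27/800·(0.983700))/(1+27/800) = 2391/2500 ≈ 0.956400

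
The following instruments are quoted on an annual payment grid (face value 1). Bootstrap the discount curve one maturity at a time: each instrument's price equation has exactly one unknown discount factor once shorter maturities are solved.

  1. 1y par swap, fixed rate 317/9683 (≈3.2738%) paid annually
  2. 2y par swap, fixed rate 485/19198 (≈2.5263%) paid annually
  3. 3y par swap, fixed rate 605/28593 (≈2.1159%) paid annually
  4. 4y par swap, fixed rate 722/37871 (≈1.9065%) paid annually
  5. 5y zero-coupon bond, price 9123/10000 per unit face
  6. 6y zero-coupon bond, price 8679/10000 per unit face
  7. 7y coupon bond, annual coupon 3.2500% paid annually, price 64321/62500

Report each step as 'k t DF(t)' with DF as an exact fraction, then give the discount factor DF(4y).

1 1 9683/10000
2 2 1903/2000
3 3 1879/2000
4 4 4639/5000
5 5 9123/10000
6 6 8679/10000
7 7 1643/2000
DF(4y) = 4639/5000 ≈ 0.927800

step 1 [1y] swap r/1=317/9683: DF=(1 − 317/9683·(0))/(1+317/9683) = 9683/10000 ≈ 0.968300
step 2 [2y] swap r/1=485/19198: DF=(1 − 485/19198·(0.968300))/(1+485/19198) = 1903/2000 ≈ 0.951500
step 3 [3y] swap r/1=605/28593: DF=(1 − 605/28593·(0.968300+0.951500))/(1+605/28593) = 1879/2000 ≈ 0.939500
step 4 [4y] swap r/1=722/37871: DF=(1 − 722/37871·(0.968300+0.951500+0.939500))/(1+722/37871) = 4639/5000 ≈ 0.927800
step 5 [5y] zero: DF = P = 9123/10000 ≈ 0.912300
step 6 [6y] zero: DF = P = 8679/10000 ≈ 0.867900
step 7 [7y] bond c/1=13/400: DF=(64321/62500 − 13/400·(0.968300+0.951500+0.939500+0.927800+0.912300+0.867900))/(1+13/400) = 1643/2000 ≈ 0.821500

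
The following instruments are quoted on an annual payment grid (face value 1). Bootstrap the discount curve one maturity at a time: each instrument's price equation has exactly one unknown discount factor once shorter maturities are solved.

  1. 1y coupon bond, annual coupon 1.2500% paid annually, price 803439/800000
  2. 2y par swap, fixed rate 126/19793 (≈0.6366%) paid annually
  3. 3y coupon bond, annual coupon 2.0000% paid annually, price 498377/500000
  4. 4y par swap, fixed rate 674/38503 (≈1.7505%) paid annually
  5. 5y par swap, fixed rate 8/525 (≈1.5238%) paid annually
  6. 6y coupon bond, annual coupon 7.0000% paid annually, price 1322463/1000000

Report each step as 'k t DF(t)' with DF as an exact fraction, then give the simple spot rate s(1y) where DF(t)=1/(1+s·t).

step 1 [1y] bond c/1=1/80: DF=(803439/800000 − 1/80·(0))/(1+1/80) = 9919/10000 ≈ 0.991900
step 2 [2y] swap r/1=126/19793: DF=(1 − 126/19793·(0.991900))/(1+126/19793) = 4937/5000 ≈ 0.987400
step 3 [3y] bond c/1=1/50: DF=(498377/500000 − 1/50·(0.991900+0.987400))/(1+1/50) = 1173/1250 ≈ 0.938400
step 4 [4y] swap r/1=674/38503: DF=(1 − 674/38503·(0.991900+0.987400+0.938400))/(1+674/38503) = 4663/5000 ≈ 0.932600
step 5 [5y] swap r/1=8/525: DF=(1 − 8/525·(0.991900+0.987400+0.938400+0.932600))/(1+8/525) = 1159/1250 ≈ 0.927200
step 6 [6y] bond c/1=7/100: DF=(1322463/1000000 − 7/100·(0.991900+0.987400+0.938400+0.932600+0.927200))/(1+7/100) = 4617/5000 ≈ 0.923400

1 1 9919/10000
2 2 4937/5000
3 3 1173/1250
4 4 4663/5000
5 5 1159/1250
6 6 4617/5000
s(1y) = (1/(9919/10000) − 1)/(1) = 81/9919 ≈ 0.8166%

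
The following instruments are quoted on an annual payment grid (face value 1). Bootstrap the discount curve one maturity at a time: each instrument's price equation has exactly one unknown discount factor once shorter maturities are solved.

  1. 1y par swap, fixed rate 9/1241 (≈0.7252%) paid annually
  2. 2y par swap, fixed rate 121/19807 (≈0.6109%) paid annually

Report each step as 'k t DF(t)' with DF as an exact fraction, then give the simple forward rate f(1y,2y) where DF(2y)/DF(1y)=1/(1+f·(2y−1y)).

1 1 1241/1250
2 2 9879/10000
f(1y,2y) = ((1241/1250)/(9879/10000) − 1)/(1) = 49/9879 ≈ 0.4960%

step 1 [1y] swap r/1=9/1241: DF=(1 − 9/1241·(0))/(1+9/1241) = 1241/1250 ≈ 0.992800
step 2 [2y] swap r/1=121/19807: DF=(1 − 121/19807·(0.992800))/(1+121/19807) = 9879/10000 ≈ 0.987900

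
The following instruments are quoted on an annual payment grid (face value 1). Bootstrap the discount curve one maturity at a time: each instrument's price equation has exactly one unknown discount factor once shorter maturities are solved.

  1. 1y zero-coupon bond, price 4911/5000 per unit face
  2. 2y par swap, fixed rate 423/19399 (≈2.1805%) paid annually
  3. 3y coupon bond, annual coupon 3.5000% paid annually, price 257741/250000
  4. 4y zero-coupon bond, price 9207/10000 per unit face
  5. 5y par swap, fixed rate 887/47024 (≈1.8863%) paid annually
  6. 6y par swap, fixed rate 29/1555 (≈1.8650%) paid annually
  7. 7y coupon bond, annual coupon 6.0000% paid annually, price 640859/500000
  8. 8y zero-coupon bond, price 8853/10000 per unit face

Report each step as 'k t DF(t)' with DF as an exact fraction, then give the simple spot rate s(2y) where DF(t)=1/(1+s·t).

1 1 4911/5000
2 2 9577/10000
3 3 1861/2000
4 4 9207/10000
5 5 9113/10000
6 6 2239/2500
7 7 8923/10000
8 8 8853/10000
s(2y) = (1/(9577/10000) − 1)/(2) = 423/19154 ≈ 2.2084%

step 1 [1y] zero: DF = P = 4911/5000 ≈ 0.982200
step 2 [2y] swap r/1=423/19399: DF=(1 − 423/19399·(0.982200))/(1+423/19399) = 9577/10000 ≈ 0.957700
step 3 [3y] bond c/1=7/200: DF=(257741/250000 − 7/200·(0.982200+0.957700))/(1+7/200) = 1861/2000 ≈ 0.930500
step 4 [4y] zero: DF = P = 9207/10000 ≈ 0.920700
step 5 [5y] swap r/1=887/47024: DF=(1 − 887/47024·(0.982200+0.957700+0.930500+0.920700))/(1+887/47024) = 9113/10000 ≈ 0.911300
step 6 [6y] swap r/1=29/1555: DF=(1 − 29/1555·(0.982200+0.957700+0.930500+0.920700+0.911300))/(1+29/1555) = 2239/2500 ≈ 0.895600
step 7 [7y] bond c/1=3/50: DF=(640859/500000 − 3/50·(0.982200+0.957700+0.930500+0.920700+0.911300+0.895600))/(1+3/50) = 8923/10000 ≈ 0.892300
step 8 [8y] zero: DF = P = 8853/10000 ≈ 0.885300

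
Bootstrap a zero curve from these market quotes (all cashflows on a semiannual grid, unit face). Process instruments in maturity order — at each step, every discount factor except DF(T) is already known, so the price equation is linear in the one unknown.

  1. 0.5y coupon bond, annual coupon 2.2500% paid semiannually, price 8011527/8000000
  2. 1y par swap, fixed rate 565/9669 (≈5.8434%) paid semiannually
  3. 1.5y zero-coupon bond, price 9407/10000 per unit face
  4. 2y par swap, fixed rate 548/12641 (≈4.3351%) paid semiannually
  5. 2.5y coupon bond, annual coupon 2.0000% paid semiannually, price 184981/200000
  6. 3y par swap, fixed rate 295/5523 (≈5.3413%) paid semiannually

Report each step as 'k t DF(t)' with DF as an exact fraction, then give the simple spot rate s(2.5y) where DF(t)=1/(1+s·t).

step 1 [0.5y] bond c/2=9/800: DF=(8011527/8000000 − 9/800·(0))/(1+9/800) = 9903/10000 ≈ 0.990300
step 2 [1y] swap r/2=565/19338: DF=(1 − 565/19338·(0.990300))/(1+565/19338) = 1887/2000 ≈ 0.943500
step 3 [1.5y] zero: DF = P = 9407/10000 ≈ 0.940700
step 4 [2y] swap r/2=274/12641: DF=(1 − 274/12641·(0.990300+0.943500+0.940700))/(1+274/12641) = 4589/5000 ≈ 0.917800
step 5 [2.5y] bond c/2=1/100: DF=(184981/200000 − 1/100·(0.990300+0.943500+0.940700+0.917800))/(1+1/100) = 4391/5000 ≈ 0.878200
step 6 [3y] swap r/2=295/11046: DF=(1 − 295/11046·(0.990300+0.943500+0.940700+0.917800+0.878200))/(1+295/11046) = 341/400 ≈ 0.852500

1 1/2 9903/10000
2 1 1887/2000
3 3/2 9407/10000
4 2 4589/5000
5 5/2 4391/5000
6 3 341/400
s(2.5y) = (1/(4391/5000) − 1)/(5/2) = 1218/21955 ≈ 5.5477%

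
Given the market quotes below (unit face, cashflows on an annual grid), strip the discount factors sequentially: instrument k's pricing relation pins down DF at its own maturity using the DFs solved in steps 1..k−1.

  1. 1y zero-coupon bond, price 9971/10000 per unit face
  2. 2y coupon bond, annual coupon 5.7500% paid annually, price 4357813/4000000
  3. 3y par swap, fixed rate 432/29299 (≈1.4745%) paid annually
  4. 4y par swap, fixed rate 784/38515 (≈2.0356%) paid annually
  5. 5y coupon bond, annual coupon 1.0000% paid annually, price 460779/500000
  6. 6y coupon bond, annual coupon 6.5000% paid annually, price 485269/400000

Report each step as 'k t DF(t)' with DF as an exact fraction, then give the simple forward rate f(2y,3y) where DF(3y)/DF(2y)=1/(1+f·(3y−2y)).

step 1 [1y] zero: DF = P = 9971/10000 ≈ 0.997100
step 2 [2y] bond c/1=23/400: DF=(4357813/4000000 − 23/400·(0.997100))/(1+23/400) = 122/125 ≈ 0.976000
step 3 [3y] swap r/1=432/29299: DF=(1 − 432/29299·(0.997100+0.976000))/(1+432/29299) = 598/625 ≈ 0.956800
step 4 [4y] swap r/1=784/38515: DF=(1 − 784/38515·(0.997100+0.976000+0.956800))/(1+784/38515) = 576/625 ≈ 0.921600
step 5 [5y] bond c/1=1/100: DF=(460779/500000 − 1/100·(0.997100+0.976000+0.956800+0.921600))/(1+1/100) = 8743/10000 ≈ 0.874300
step 6 [6y] bond c/1=13/200: DF=(485269/400000 − 13/200·(0.997100+0.976000+0.956800+0.921600+0.874300))/(1+13/200) = 8507/10000 ≈ 0.850700

1 1 9971/10000
2 2 122/125
3 3 598/625
4 4 576/625
5 5 8743/10000
6 6 8507/10000
f(2y,3y) = ((122/125)/(598/625) − 1)/(1) = 6/299 ≈ 2.0067%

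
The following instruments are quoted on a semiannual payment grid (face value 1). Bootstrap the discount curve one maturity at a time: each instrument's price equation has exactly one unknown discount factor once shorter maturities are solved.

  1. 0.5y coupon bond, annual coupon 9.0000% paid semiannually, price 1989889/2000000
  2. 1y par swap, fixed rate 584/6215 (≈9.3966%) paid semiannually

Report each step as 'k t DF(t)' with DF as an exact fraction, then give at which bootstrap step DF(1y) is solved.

1 1/2 9521/10000
2 1 2281/2500
DF(1y) is solved at step 2

step 1 [0.5y] bond c/2=9/200: DF=(1989889/2000000 − 9/200·(0))/(1+9/200) = 9521/10000 ≈ 0.952100
step 2 [1y] swap r/2=292/6215: DF=(1 − 292/6215·(0.952100))/(1+292/6215) = 2281/2500 ≈ 0.912400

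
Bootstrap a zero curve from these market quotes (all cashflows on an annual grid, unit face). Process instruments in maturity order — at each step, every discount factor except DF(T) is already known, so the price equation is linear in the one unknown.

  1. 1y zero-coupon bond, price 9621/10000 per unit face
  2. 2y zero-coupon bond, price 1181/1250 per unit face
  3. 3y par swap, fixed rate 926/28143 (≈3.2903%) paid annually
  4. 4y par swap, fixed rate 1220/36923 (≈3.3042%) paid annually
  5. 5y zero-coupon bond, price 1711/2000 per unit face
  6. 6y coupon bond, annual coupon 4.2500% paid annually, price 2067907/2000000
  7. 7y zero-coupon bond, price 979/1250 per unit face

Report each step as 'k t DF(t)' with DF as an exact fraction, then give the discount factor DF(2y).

1 1 9621/10000
2 2 1181/1250
3 3 4537/5000
4 4 439/500
5 5 1711/2000
6 6 504/625
7 7 979/1250
DF(2y) = 1181/1250 ≈ 0.944800

step 1 [1y] zero: DF = P = 9621/10000 ≈ 0.962100
step 2 [2y] zero: DF = P = 1181/1250 ≈ 0.944800
step 3 [3y] swap r/1=926/28143: DF=(1 − 926/28143·(0.962100+0.944800))/(1+926/28143) = 4537/5000 ≈ 0.907400
step 4 [4y] swap r/1=1220/36923: DF=(1 − 1220/36923·(0.962100+0.944800+0.907400))/(1+1220/36923) = 439/500 ≈ 0.878000
step 5 [5y] zero: DF = P = 1711/2000 ≈ 0.855500
step 6 [6y] bond c/1=17/400: DF=(2067907/2000000 − 17/400·(0.962100+0.944800+0.907400+0.878000+0.855500))/(1+17/400) = 504/625 ≈ 0.806400
step 7 [7y] zero: DF = P = 979/1250 ≈ 0.783200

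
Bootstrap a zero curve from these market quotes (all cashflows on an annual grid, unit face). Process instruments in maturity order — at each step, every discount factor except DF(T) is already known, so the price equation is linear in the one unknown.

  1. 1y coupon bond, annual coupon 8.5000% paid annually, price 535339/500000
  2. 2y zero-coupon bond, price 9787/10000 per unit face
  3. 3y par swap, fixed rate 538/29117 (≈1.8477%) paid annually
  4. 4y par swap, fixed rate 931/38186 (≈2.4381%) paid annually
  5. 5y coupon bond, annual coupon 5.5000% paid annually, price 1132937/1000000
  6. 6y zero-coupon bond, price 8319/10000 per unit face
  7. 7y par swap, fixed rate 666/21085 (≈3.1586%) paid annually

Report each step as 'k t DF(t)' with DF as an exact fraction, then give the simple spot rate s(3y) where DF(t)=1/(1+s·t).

1 1 2467/2500
2 2 9787/10000
3 3 4731/5000
4 4 9069/10000
5 5 2187/2500
6 6 8319/10000
7 7 4001/5000
s(3y) = (1/(4731/5000) − 1)/(3) = 269/14193 ≈ 1.8953%

step 1 [1y] bond c/1=17/200: DF=(535339/500000 − 17/200·(0))/(1+17/200) = 2467/2500 ≈ 0.986800
step 2 [2y] zero: DF = P = 9787/10000 ≈ 0.978700
step 3 [3y] swap r/1=538/29117: DF=(1 − 538/29117·(0.986800+0.978700))/(1+538/29117) = 4731/5000 ≈ 0.946200
step 4 [4y] swap r/1=931/38186: DF=(1 − 931/38186·(0.986800+0.978700+0.946200))/(1+931/38186) = 9069/10000 ≈ 0.906900
step 5 [5y] bond c/1=11/200: DF=(1132937/1000000 − 11/200·(0.986800+0.978700+0.946200+0.906900))/(1+11/200) = 2187/2500 ≈ 0.874800
step 6 [6y] zero: DF = P = 8319/10000 ≈ 0.831900
step 7 [7y] swap r/1=666/21085: DF=(1 − 666/21085·(0.986800+0.978700+0.946200+0.906900+0.874800+0.831900))/(1+666/21085) = 4001/5000 ≈ 0.800200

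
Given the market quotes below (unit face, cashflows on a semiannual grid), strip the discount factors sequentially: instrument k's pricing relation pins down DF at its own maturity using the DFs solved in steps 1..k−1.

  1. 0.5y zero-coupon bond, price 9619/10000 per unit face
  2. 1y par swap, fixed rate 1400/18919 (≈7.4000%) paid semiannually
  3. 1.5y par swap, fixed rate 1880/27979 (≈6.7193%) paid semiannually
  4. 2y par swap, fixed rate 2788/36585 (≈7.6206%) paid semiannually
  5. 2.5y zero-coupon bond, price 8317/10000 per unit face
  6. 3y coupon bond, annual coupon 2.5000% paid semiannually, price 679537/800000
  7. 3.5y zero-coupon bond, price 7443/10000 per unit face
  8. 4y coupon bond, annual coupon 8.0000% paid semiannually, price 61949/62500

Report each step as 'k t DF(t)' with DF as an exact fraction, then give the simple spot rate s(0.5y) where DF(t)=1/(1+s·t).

step 1 [0.5y] zero: DF = P = 9619/10000 ≈ 0.961900
step 2 [1y] swap r/2=700/18919: DF=(1 − 700/18919·(0.961900))/(1+700/18919) = 93/100 ≈ 0.930000
step 3 [1.5y] swap r/2=940/27979: DF=(1 − 940/27979·(0.961900+0.930000))/(1+940/27979) = 453/500 ≈ 0.906000
step 4 [2y] swap r/2=1394/36585: DF=(1 − 1394/36585·(0.961900+0.930000+0.906000))/(1+1394/36585) = 4303/5000 ≈ 0.860600
step 5 [2.5y] zero: DF = P = 8317/10000 ≈ 0.831700
step 6 [3y] bond c/2=1/80: DF=(679537/800000 − 1/80·(0.961900+0.930000+0.906000+0.860600+0.831700))/(1+1/80) = 1567/2000 ≈ 0.783500
step 7 [3.5y] zero: DF = P = 7443/10000 ≈ 0.744300
step 8 [4y] bond c/2=1/25: DF=(61949/62500 − 1/25·(0.961900+0.930000+0.906000+0.860600+0.831700+0.783500+0.744300))/(1+1/25) = 451/625 ≈ 0.721600

1 1/2 9619/10000
2 1 93/100
3 3/2 453/500
4 2 4303/5000
5 5/2 8317/10000
6 3 1567/2000
7 7/2 7443/10000
8 4 451/625
s(0.5y) = (1/(9619/10000) − 1)/(1/2) = 762/9619 ≈ 7.9218%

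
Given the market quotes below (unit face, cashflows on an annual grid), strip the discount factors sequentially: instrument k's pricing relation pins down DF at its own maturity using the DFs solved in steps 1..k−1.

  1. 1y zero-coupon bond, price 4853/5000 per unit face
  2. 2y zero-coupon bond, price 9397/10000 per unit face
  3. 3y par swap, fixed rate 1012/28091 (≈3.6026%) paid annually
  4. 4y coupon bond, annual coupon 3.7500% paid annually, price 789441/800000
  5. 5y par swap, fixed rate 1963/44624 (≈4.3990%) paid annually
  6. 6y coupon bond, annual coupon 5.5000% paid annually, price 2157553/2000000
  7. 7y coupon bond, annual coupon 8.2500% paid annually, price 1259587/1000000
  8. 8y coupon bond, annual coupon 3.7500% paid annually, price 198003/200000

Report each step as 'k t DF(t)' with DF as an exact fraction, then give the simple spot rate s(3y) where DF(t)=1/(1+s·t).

step 1 [1y] zero: DF = P = 4853/5000 ≈ 0.970600
step 2 [2y] zero: DF = P = 9397/10000 ≈ 0.939700
step 3 [3y] swap r/1=1012/28091: DF=(1 − 1012/28091·(0.970600+0.939700))/(1+1012/28091) = 2247/2500 ≈ 0.898800
step 4 [4y] bond c/1=3/80: DF=(789441/800000 − 3/80·(0.970600+0.939700+0.898800))/(1+3/80) = 531/625 ≈ 0.849600
step 5 [5y] swap r/1=1963/44624: DF=(1 − 1963/44624·(0.970600+0.939700+0.898800+0.849600))/(1+1963/44624) = 8037/10000 ≈ 0.803700
step 6 [6y] bond c/1=11/200: DF=(2157553/2000000 − 11/200·(0.970600+0.939700+0.898800+0.849600+0.803700))/(1+11/200) = 7899/10000 ≈ 0.789900
step 7 [7y] bond c/1=33/400: DF=(1259587/1000000 − 33/400·(0.970600+0.939700+0.898800+0.849600+0.803700+0.789900))/(1+33/400) = 7633/10000 ≈ 0.763300
step 8 [8y] bond c/1=3/80: DF=(198003/200000 − 3/80·(0.970600+0.939700+0.898800+0.849600+0.803700+0.789900+0.763300))/(1+3/80) = 921/1250 ≈ 0.736800

1 1 4853/5000
2 2 9397/10000
3 3 2247/2500
4 4 531/625
5 5 8037/10000
6 6 7899/10000
7 7 7633/10000
8 8 921/1250
s(3y) = (1/(2247/2500) − 1)/(3) = 253/6741 ≈ 3.7532%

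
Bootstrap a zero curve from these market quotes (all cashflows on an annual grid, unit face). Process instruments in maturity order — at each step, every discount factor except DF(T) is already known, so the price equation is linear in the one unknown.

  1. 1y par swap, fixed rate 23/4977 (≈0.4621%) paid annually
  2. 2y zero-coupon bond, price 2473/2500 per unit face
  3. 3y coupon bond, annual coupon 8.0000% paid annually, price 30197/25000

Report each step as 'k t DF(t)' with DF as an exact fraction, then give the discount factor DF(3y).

step 1 [1y] swap r/1=23/4977: DF=(1 − 23/4977·(0))/(1+23/4977) = 4977/5000 ≈ 0.995400
step 2 [2y] zero: DF = P = 2473/2500 ≈ 0.989200
step 3 [3y] bond c/1=2/25: DF=(30197/25000 − 2/25·(0.995400+0.989200))/(1+2/25) = 4857/5000 ≈ 0.971400

1 1 4977/5000
2 2 2473/2500
3 3 4857/5000
DF(3y) = 4857/5000 ≈ 0.971400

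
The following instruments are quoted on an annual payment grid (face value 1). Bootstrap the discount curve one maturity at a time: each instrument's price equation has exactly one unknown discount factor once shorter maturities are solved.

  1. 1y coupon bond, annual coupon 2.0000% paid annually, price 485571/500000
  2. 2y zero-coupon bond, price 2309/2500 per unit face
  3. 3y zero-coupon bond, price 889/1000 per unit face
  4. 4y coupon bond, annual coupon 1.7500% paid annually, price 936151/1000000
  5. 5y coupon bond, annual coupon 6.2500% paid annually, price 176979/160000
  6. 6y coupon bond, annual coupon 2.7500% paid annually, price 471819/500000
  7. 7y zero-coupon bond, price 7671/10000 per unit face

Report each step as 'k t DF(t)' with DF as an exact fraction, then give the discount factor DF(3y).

step 1 [1y] bond c/1=1/50: DF=(485571/500000 − 1/50·(0))/(1+1/50) = 9521/10000 ≈ 0.952100
step 2 [2y] zero: DF = P = 2309/2500 ≈ 0.923600
step 3 [3y] zero: DF = P = 889/1000 ≈ 0.889000
step 4 [4y] bond c/1=7/400: DF=(936151/1000000 − 7/400·(0.952100+0.923600+0.889000))/(1+7/400) = 349/400 ≈ 0.872500
step 5 [5y] bond c/1=1/16: DF=(176979/160000 − 1/16·(0.952100+0.923600+0.889000+0.872500))/(1+1/16) = 8271/10000 ≈ 0.827100
step 6 [6y] bond c/1=11/400: DF=(471819/500000 − 11/400·(0.952100+0.923600+0.889000+0.872500+0.827100))/(1+11/400) = 7989/10000 ≈ 0.798900
step 7 [7y] zero: DF = P = 7671/10000 ≈ 0.767100

1 1 9521/10000
2 2 2309/2500
3 3 889/1000
4 4 349/400
5 5 8271/10000
6 6 7989/10000
7 7 7671/10000
DF(3y) = 889/1000 ≈ 0.889000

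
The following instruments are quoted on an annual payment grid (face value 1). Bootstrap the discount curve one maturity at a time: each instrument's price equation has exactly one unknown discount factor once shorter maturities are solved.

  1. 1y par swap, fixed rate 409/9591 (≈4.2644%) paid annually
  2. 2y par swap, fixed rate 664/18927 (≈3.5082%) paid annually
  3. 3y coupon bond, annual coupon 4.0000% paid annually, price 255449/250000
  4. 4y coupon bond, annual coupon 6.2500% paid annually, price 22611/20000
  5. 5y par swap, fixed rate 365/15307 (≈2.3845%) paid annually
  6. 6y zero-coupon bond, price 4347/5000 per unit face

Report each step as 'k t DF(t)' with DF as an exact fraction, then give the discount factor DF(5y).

1 1 9591/10000
2 2 1167/1250
3 3 9097/10000
4 4 562/625
5 5 1781/2000
6 6 4347/5000
DF(5y) = 1781/2000 ≈ 0.890500

step 1 [1y] swap r/1=409/9591: DF=(1 − 409/9591·(0))/(1+409/9591) = 9591/10000 ≈ 0.959100
step 2 [2y] swap r/1=664/18927: DF=(1 − 664/18927·(0.959100))/(1+664/18927) = 1167/1250 ≈ 0.933600
step 3 [3y] bond c/1=1/25: DF=(255449/250000 − 1/25·(0.959100+0.933600))/(1+1/25) = 9097/10000 ≈ 0.909700
step 4 [4y] bond c/1=1/16: DF=(22611/20000 − 1/16·(0.959100+0.933600+0.909700))/(1+1/16) = 562/625 ≈ 0.899200
step 5 [5y] swap r/1=365/15307: DF=(1 − 365/15307·(0.959100+0.933600+0.909700+0.899200))/(1+365/15307) = 1781/2000 ≈ 0.890500
step 6 [6y] zero: DF = P = 4347/5000 ≈ 0.869400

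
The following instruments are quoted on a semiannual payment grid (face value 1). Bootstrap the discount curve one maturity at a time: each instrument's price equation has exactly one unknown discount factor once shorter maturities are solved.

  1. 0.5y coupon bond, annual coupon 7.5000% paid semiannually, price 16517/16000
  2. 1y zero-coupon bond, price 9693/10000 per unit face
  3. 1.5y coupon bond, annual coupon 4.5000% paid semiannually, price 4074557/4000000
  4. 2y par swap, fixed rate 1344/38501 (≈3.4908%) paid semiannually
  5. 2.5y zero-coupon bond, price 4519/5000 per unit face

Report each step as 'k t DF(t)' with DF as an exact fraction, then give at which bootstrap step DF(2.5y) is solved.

1 1/2 199/200
2 1 9693/10000
3 3/2 953/1000
4 2 583/625
5 5/2 4519/5000
DF(2.5y) is solved at step 5

step 1 [0.5y] bond c/2=3/80: DF=(16517/16000 − 3/80·(0))/(1+3/80) = 199/200 ≈ 0.995000
step 2 [1y] zero: DF = P = 9693/10000 ≈ 0.969300
step 3 [1.5y] bond c/2=9/400: DF=(4074557/4000000 − 9/400·(0.995000+0.969300))/(1+9/400) = 953/1000 ≈ 0.953000
step 4 [2y] swap r/2=672/38501: DF=(1 − 672/38501·(0.995000+0.969300+0.953000))/(1+672/38501) = 583/625 ≈ 0.932800
step 5 [2.5y] zero: DF = P = 4519/5000 ≈ 0.903800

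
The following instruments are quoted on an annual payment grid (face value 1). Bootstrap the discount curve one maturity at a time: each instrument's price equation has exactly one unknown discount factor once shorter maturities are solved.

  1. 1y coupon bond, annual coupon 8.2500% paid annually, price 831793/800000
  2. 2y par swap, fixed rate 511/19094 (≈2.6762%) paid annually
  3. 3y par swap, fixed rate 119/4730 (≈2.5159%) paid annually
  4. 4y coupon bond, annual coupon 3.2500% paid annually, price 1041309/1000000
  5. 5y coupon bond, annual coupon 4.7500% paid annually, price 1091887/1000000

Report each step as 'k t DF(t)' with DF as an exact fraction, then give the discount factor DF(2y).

1 1 1921/2000
2 2 9489/10000
3 3 4643/5000
4 4 1149/1250
5 5 109/125
DF(2y) = 9489/10000 ≈ 0.948900

step 1 [1y] bond c/1=33/400: DF=(831793/800000 − 33/400·(0))/(1+33/400) = 1921/2000 ≈ 0.960500
step 2 [2y] swap r/1=511/19094: DF=(1 − 511/19094·(0.960500))/(1+511/19094) = 9489/10000 ≈ 0.948900
step 3 [3y] swap r/1=119/4730: DF=(1 − 119/4730·(0.960500+0.948900))/(1+119/4730) = 4643/5000 ≈ 0.928600
step 4 [4y] bond c/1=13/400: DF=(1041309/1000000 − 13/400·(0.960500+0.948900+0.928600))/(1+13/400) = 1149/1250 ≈ 0.919200
step 5 [5y] bond c/1=19/400: DF=(1091887/1000000 − 19/400·(0.960500+0.948900+0.928600+0.919200))/(1+19/400) = 109/125 ≈ 0.872000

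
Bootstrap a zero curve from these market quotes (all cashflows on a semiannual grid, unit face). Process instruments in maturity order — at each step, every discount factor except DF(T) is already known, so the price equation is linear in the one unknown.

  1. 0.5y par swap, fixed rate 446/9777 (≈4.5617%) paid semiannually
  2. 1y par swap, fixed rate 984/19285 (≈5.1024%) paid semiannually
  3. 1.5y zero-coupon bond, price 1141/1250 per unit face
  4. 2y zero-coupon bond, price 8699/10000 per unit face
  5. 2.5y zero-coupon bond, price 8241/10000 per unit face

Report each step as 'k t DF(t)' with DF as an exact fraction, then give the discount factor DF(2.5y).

1 1/2 9777/10000
2 1 2377/2500
3 3/2 1141/1250
4 2 8699/10000
5 5/2 8241/10000
DF(2.5y) = 8241/10000 ≈ 0.824100

step 1 [0.5y] swap r/2=223/9777: DF=(1 − 223/9777·(0))/(1+223/9777) = 9777/10000 ≈ 0.977700
step 2 [1y] swap r/2=492/19285: DF=(1 − 492/19285·(0.977700))/(1+492/19285) = 2377/2500 ≈ 0.950800
step 3 [1.5y] zero: DF = P = 1141/1250 ≈ 0.912800
step 4 [2y] zero: DF = P = 8699/10000 ≈ 0.869900
step 5 [2.5y] zero: DF = P = 8241/10000 ≈ 0.824100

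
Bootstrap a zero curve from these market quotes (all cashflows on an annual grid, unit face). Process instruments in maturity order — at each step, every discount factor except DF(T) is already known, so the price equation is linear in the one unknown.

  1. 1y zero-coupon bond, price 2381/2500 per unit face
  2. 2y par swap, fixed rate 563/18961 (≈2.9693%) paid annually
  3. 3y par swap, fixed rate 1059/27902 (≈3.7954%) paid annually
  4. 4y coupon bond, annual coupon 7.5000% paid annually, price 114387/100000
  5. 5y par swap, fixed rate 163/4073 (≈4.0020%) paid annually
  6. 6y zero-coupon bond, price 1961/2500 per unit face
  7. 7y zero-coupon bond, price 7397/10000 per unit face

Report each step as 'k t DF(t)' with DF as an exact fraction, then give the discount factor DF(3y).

step 1 [1y] zero: DF = P = 2381/2500 ≈ 0.952400
step 2 [2y] swap r/1=563/18961: DF=(1 − 563/18961·(0.952400))/(1+563/18961) = 9437/10000 ≈ 0.943700
step 3 [3y] swap r/1=1059/27902: DF=(1 − 1059/27902·(0.952400+0.943700))/(1+1059/27902) = 8941/10000 ≈ 0.894100
step 4 [4y] bond c/1=3/40: DF=(114387/100000 − 3/40·(0.952400+0.943700+0.894100))/(1+3/40) = 4347/5000 ≈ 0.869400
step 5 [5y] swap r/1=163/4073: DF=(1 − 163/4073·(0.952400+0.943700+0.894100+0.869400))/(1+163/4073) = 8207/10000 ≈ 0.820700
step 6 [6y] zero: DF = P = 1961/2500 ≈ 0.784400
step 7 [7y] zero: DF = P = 7397/10000 ≈ 0.739700

1 1 2381/2500
2 2 9437/10000
3 3 8941/10000
4 4 4347/5000
5 5 8207/10000
6 6 1961/2500
7 7 7397/10000
DF(3y) = 8941/10000 ≈ 0.894100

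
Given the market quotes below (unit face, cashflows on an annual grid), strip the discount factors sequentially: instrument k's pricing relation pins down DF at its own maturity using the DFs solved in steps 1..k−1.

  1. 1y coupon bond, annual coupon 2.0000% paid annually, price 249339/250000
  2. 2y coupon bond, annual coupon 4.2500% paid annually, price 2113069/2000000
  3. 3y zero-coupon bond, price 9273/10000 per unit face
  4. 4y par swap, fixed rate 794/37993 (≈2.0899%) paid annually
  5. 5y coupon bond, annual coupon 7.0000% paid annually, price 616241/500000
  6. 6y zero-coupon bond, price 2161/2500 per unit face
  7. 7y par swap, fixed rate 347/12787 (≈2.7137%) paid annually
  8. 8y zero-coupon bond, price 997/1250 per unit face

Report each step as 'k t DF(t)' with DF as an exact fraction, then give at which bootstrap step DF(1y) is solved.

1 1 4889/5000
2 2 1217/1250
3 3 9273/10000
4 4 4603/5000
5 5 9033/10000
6 6 2161/2500
7 7 1653/2000
8 8 997/1250
DF(1y) is solved at step 1

step 1 [1y] bond c/1=1/50: DF=(249339/250000 − 1/50·(0))/(1+1/50) = 4889/5000 ≈ 0.977800
step 2 [2y] bond c/1=17/400: DF=(2113069/2000000 − 17/400·(0.977800))/(1+17/400) = 1217/1250 ≈ 0.973600
step 3 [3y] zero: DF = P = 9273/10000 ≈ 0.927300
step 4 [4y] swap r/1=794/37993: DF=(1 − 794/37993·(0.977800+0.973600+0.927300))/(1+794/37993) = 4603/5000 ≈ 0.920600
step 5 [5y] bond c/1=7/100: DF=(616241/500000 − 7/100·(0.977800+0.973600+0.927300+0.920600))/(1+7/100) = 9033/10000 ≈ 0.903300
step 6 [6y] zero: DF = P = 2161/2500 ≈ 0.864400
step 7 [7y] swap r/1=347/12787: DF=(1 − 347/12787·(0.977800+0.973600+0.927300+0.920600+0.903300+0.864400))/(1+347/12787) = 1653/2000 ≈ 0.826500
step 8 [8y] zero: DF = P = 997/1250 ≈ 0.797600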